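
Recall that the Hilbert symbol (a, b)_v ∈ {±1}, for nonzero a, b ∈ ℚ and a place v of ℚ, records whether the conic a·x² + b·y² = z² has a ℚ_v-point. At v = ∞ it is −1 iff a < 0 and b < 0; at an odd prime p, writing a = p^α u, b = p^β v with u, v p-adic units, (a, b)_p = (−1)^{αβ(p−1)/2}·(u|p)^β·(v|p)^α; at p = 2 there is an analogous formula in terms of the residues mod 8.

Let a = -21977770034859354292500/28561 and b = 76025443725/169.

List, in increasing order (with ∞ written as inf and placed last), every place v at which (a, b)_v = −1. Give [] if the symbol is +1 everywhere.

(a, b) ≡ (-77, 37543429) mod (ℚ^×)²; places V = {2, 3, 5, 7, 11, 13, 17, 23, 29, 43, ∞}.
(a,b)_17: α=2, u≡2; β=1, v≡15 (mod 17); (2|17)=+1, (15|17)=+1; sign (−1)^0·+1^1·+1^2 = +1.
(a,b)_13: α=-4, u≡12; β=-2, v≡10 (mod 13); (12|13)=+1, (10|13)=+1; sign (−1)^0·+1^-2·+1^-4 = +1.
(a,b)_2: α=2, β=0; u≡3, v≡5 (mod 8); ε(u)ε(v)=1·0, αω(v)=2·1, βω(u)=0·1; sum ≡ 0  ⇒  +1.
(a,b)_43: α=2, u≡23; β=1, v≡16 (mod 43); (23|43)=+1, (16|43)=+1; sign (−1)^0·+1^1·+1^2 = +1.
(a,b)_29: α=2, u≡26; β=1, v≡12 (mod 29); (26|29)=-1, (12|29)=-1; sign (−1)^0·-1^1·-1^2 = -1.
(a,b)_7: α=3, u≡3; β=1, v≡6 (mod 7); (3|7)=-1, (6|7)=-1; sign (−1)^1·-1^1·-1^3 = -1.
(a,b)_5: α=4, u≡2; β=2, v≡1 (mod 5); (2|5)=-1, (1|5)=+1; sign (−1)^0·-1^2·+1^4 = +1.
(a,b)_23: α=2, u≡15; β=1, v≡16 (mod 23); (15|23)=-1, (16|23)=+1; sign (−1)^0·-1^1·+1^2 = -1.
(a,b)_∞: sgn(-77)=−, sgn(37543429)=+, so +1.
(a,b)_11: α=3, u≡5; β=1, v≡9 (mod 11); (5|11)=+1, (9|11)=+1; sign (−1)^1·+1^1·+1^3 = -1.
(a,b)_3: α=4, u≡1; β=4, v≡1 (mod 3); (1|3)=+1, (1|3)=+1; sign (−1)^0·+1^4·+1^4 = +1.
|Ram(-77, 37543429)| = 4, even; anisotropic at {7, 11, 23, 29}.

[7, 11, 23, 29]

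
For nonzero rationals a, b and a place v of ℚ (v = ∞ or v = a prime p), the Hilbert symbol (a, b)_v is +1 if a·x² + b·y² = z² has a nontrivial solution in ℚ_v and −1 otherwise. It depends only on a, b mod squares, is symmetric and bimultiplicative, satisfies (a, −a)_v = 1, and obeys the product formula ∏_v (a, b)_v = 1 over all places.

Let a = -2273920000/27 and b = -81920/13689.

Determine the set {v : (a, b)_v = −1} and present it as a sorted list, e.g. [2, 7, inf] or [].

Mod squares: a ≡ -10659, b ≡ -5. Check v ∈ {∞, 2, 3, 5, 11, 13, 17, 19}.
v=3: a=3^-3·(≡2), b=3^-4·(≡1) mod 3; (2|3)=-1, (1|3)=+1; (−1)^{-3·-4·1}·(-1)^-4·(+1)^-3 = +1.
v=2: v_2(a)=10, v_2(b)=14; units ≡ 5, 3 (mod 8); ε·ε+αω+βω = 0·1+10·1+14·1 ≡ 0  ⇒  (a,b)_2 = +1.
v=∞: -10659 < 0 and -5 < 0  ⇒  (a,b)_∞ = -1.
v=13: a=13^0·(≡12), b=13^-2·(≡2) mod 13; (12|13)=+1, (2|13)=-1; (−1)^{0·-2·6}·(+1)^-2·(-1)^0 = +1.
v=19: a=19^1·(≡11), b=19^0·(≡3) mod 19; (11|19)=+1, (3|19)=-1; (−1)^{1·0·9}·(+1)^0·(-1)^1 = -1.
v=5: a=5^4·(≡4), b=5^1·(≡4) mod 5; (4|5)=+1, (4|5)=+1; (−1)^{4·1·2}·(+1)^1·(+1)^4 = +1.
v=17: a=17^1·(≡8), b=17^0·(≡5) mod 17; (8|17)=+1, (5|17)=-1; (−1)^{1·0·8}·(+1)^0·(-1)^1 = -1.
v=11: a=11^1·(≡6), b=11^0·(≡6) mod 11; (6|11)=-1, (6|11)=-1; (−1)^{1·0·5}·(-1)^0·(-1)^1 = -1.
(-10659, -5 / ℚ) ramifies at {11, 17, 19, ∞}: a division algebra.

[11, 17, 19, inf]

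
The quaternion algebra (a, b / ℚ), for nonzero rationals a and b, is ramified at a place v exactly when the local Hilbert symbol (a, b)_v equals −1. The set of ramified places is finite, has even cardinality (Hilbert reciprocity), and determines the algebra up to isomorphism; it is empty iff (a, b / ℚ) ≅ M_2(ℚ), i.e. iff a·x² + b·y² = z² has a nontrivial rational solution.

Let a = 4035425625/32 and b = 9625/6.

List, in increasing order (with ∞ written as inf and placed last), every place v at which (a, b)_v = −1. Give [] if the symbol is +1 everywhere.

Mod squares: a ≡ 2, b ≡ 2310. Check v ∈ {∞, 2, 3, 5, 7, 11}.
v=7: a=7^2·(≡4), b=7^1·(≡4) mod 7; (4|7)=+1, (4|7)=+1; (−1)^{2·1·3}·(+1)^1·(+1)^2 = +1.
v=2: v_2(a)=-5, v_2(b)=-1; units ≡ 1, 3 (mod 8); ε·ε+αω+βω = 0·1+-5·1+-1·0 ≡ 1  ⇒  (a,b)_2 = -1.
v=11: a=11^4·(≡2), b=11^1·(≡1) mod 11; (2|11)=-1, (1|11)=+1; (−1)^{4·1·5}·(-1)^1·(+1)^4 = -1.
v=3: a=3^2·(≡2), b=3^-1·(≡2) mod 3; (2|3)=-1, (2|3)=-1; (−1)^{2·-1·1}·(-1)^-1·(-1)^2 = -1.
v=∞: 2 > 0 and 2310 > 0  ⇒  (a,b)_∞ = +1.
v=5: a=5^4·(≡3), b=5^3·(≡2) mod 5; (3|5)=-1, (2|5)=-1; (−1)^{4·3·2}·(-1)^3·(-1)^4 = -1.
|Ram(2, 2310)| = 4, even; anisotropic at {2, 3, 5, 11}.

[2, 3, 5, 11]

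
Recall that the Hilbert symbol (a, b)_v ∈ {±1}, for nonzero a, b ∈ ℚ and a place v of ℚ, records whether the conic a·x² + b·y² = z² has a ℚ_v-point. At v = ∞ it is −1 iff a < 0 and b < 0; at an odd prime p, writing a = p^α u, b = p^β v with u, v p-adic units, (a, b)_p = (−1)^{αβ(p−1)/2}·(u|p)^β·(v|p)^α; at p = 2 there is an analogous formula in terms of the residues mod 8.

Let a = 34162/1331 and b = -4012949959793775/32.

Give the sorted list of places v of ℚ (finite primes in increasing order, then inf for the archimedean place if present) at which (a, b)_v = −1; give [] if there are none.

Mod squares: a ≡ 375782, b ≡ -17342. Check v ∈ {∞, 2, 3, 5, 7, 11, 13, 19, 23, 29, 31}.
v=∞: 375782 > 0 and -17342 < 0  ⇒  (a,b)_∞ = +1.
v=5: a=5^0·(≡2), b=5^2·(≡2) mod 5; (2|5)=-1, (2|5)=-1; (−1)^{0·2·2}·(-1)^2·(-1)^0 = +1.
v=3: a=3^0·(≡2), b=3^2·(≡1) mod 3; (2|3)=-1, (1|3)=+1; (−1)^{0·2·1}·(-1)^2·(+1)^0 = +1.
v=7: a=7^0·(≡2), b=7^2·(≡1) mod 7; (2|7)=+1, (1|7)=+1; (−1)^{0·2·3}·(+1)^2·(+1)^0 = +1.
v=11: a=11^-3·(≡7), b=11^2·(≡5) mod 11; (7|11)=-1, (5|11)=+1; (−1)^{-3·2·5}·(-1)^2·(+1)^-3 = +1.
v=19: a=19^1·(≡12), b=19^2·(≡9) mod 19; (12|19)=-1, (9|19)=+1; (−1)^{1·2·9}·(-1)^2·(+1)^1 = +1.
v=13: a=13^0·(≡10), b=13^1·(≡5) mod 13; (10|13)=+1, (5|13)=-1; (−1)^{0·1·6}·(+1)^1·(-1)^0 = +1.
v=29: a=29^1·(≡23), b=29^1·(≡15) mod 29; (23|29)=+1, (15|29)=-1; (−1)^{1·1·14}·(+1)^1·(-1)^1 = -1.
v=23: a=23^0·(≡13), b=23^1·(≡22) mod 23; (13|23)=+1, (22|23)=-1; (−1)^{0·1·11}·(+1)^1·(-1)^0 = +1.
v=2: v_2(a)=1, v_2(b)=-5; units ≡ 3, 1 (mod 8); ε·ε+αω+βω = 1·0+1·0+-5·1 ≡ 1  ⇒  (a,b)_2 = -1.
v=31: a=31^1·(≡7), b=31^2·(≡19) mod 31; (7|31)=+1, (19|31)=+1; (−1)^{1·2·15}·(+1)^2·(+1)^1 = +1.
(375782, -17342 / ℚ) ramifies at {2, 29}: a division algebra.

[2, 29]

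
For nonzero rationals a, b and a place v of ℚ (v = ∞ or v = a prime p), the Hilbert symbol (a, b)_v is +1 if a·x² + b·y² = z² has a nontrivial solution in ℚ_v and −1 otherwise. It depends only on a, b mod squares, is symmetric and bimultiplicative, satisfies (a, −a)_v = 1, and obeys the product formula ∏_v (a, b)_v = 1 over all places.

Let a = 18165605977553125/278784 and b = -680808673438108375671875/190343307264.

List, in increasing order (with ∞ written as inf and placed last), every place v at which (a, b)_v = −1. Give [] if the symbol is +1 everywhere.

[2, 5, 17, 19]

Mod squares: a ≡ 146965, b ≡ -1938. Check v ∈ {∞, 2, 3, 5, 7, 11, 13, 17, 19, 23, 41}.
v=17: a=17^1·(≡2), b=17^1·(≡5) mod 17; (2|17)=+1, (5|17)=-1; (−1)^{1·1·8}·(+1)^1·(-1)^1 = -1.
v=23: a=23^0·(≡1), b=23^-2·(≡17) mod 23; (1|23)=+1, (17|23)=-1; (−1)^{0·-2·11}·(+1)^-2·(-1)^0 = +1.
v=41: a=41^2·(≡4), b=41^4·(≡19) mod 41; (4|41)=+1, (19|41)=-1; (−1)^{2·4·20}·(+1)^4·(-1)^2 = +1.
v=3: a=3^-2·(≡1), b=3^-1·(≡2) mod 3; (1|3)=+1, (2|3)=-1; (−1)^{-2·-1·1}·(+1)^-1·(-1)^-2 = +1.
v=5: a=5^5·(≡3), b=5^6·(≡3) mod 5; (3|5)=-1, (3|5)=-1; (−1)^{5·6·2}·(-1)^6·(-1)^5 = -1.
v=19: a=19^1·(≡12), b=19^1·(≡12) mod 19; (12|19)=-1, (12|19)=-1; (−1)^{1·1·9}·(-1)^1·(-1)^1 = -1.
v=2: v_2(a)=-8, v_2(b)=-13; units ≡ 5, 7 (mod 8); ε·ε+αω+βω = 0·1+-8·0+-13·1 ≡ 1  ⇒  (a,b)_2 = -1.
v=∞: 146965 > 0 and -1938 < 0  ⇒  (a,b)_∞ = +1.
v=13: a=13^1·(≡6), b=13^2·(≡9) mod 13; (6|13)=-1, (9|13)=+1; (−1)^{1·2·6}·(-1)^2·(+1)^1 = +1.
v=7: a=7^7·(≡2), b=7^10·(≡4) mod 7; (2|7)=+1, (4|7)=+1; (−1)^{7·10·3}·(+1)^10·(+1)^7 = +1.
v=11: a=11^-2·(≡5), b=11^-4·(≡5) mod 11; (5|11)=+1, (5|11)=+1; (−1)^{-2·-4·5}·(+1)^-4·(+1)^-2 = +1.
|Ram(146965, -1938)| = 4, even; anisotropic at {2, 5, 17, 19}.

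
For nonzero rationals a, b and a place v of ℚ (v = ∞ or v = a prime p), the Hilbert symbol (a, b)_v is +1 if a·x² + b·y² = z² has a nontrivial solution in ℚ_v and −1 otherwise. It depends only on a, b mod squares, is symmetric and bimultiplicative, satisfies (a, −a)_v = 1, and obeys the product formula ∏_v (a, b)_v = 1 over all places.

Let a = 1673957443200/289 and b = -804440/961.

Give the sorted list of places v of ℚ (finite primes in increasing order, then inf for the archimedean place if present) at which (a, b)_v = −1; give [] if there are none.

[5, 7]

Mod squares: a ≡ 42, b ≡ -1190. Check v ∈ {∞, 2, 3, 5, 7, 13, 17, 23, 31}.
v=2: v_2(a)=7, v_2(b)=3; units ≡ 5, 5 (mod 8); ε·ε+αω+βω = 0·0+7·1+3·1 ≡ 0  ⇒  (a,b)_2 = +1.
v=3: a=3^1·(≡2), b=3^0·(≡1) mod 3; (2|3)=-1, (1|3)=+1; (−1)^{1·0·1}·(-1)^0·(+1)^1 = +1.
v=∞: 42 > 0 and -1190 < 0  ⇒  (a,b)_∞ = +1.
v=7: a=7^3·(≡5), b=7^1·(≡3) mod 7; (5|7)=-1, (3|7)=-1; (−1)^{3·1·3}·(-1)^1·(-1)^3 = -1.
v=23: a=23^2·(≡14), b=23^0·(≡3) mod 23; (14|23)=-1, (3|23)=+1; (−1)^{2·0·11}·(-1)^0·(+1)^2 = +1.
v=5: a=5^2·(≡2), b=5^1·(≡2) mod 5; (2|5)=-1, (2|5)=-1; (−1)^{2·1·2}·(-1)^1·(-1)^2 = -1.
v=13: a=13^0·(≡1), b=13^2·(≡2) mod 13; (1|13)=+1, (2|13)=-1; (−1)^{0·2·6}·(+1)^2·(-1)^0 = +1.
v=31: a=31^2·(≡27), b=31^-2·(≡10) mod 31; (27|31)=-1, (10|31)=+1; (−1)^{2·-2·15}·(-1)^-2·(+1)^2 = +1.
v=17: a=17^-2·(≡2), b=17^1·(≡16) mod 17; (2|17)=+1, (16|17)=+1; (−1)^{-2·1·8}·(+1)^1·(+1)^-2 = +1.
(42, -1190 / ℚ) ramifies at {5, 7}: a division algebra.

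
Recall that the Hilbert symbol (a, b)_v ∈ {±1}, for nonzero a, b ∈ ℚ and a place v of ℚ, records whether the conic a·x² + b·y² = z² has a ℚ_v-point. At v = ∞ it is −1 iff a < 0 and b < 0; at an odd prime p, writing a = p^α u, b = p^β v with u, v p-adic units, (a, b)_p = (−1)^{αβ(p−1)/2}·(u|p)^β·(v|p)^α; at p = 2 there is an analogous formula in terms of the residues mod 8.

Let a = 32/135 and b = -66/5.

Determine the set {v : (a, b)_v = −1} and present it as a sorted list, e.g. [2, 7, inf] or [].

Mod squares: a ≡ 30, b ≡ -330. Check v ∈ {∞, 2, 3, 5, 11}.
v=3: a=3^-3·(≡1), b=3^1·(≡1) mod 3; (1|3)=+1, (1|3)=+1; (−1)^{-3·1·1}·(+1)^1·(+1)^-3 = -1.
v=5: a=5^-1·(≡1), b=5^-1·(≡4) mod 5; (1|5)=+1, (4|5)=+1; (−1)^{-1·-1·2}·(+1)^-1·(+1)^-1 = +1.
v=11: a=11^0·(≡7), b=11^1·(≡1) mod 11; (7|11)=-1, (1|11)=+1; (−1)^{0·1·5}·(-1)^1·(+1)^0 = -1.
v=∞: 30 > 0 and -330 < 0  ⇒  (a,b)_∞ = +1.
v=2: v_2(a)=5, v_2(b)=1; units ≡ 7, 3 (mod 8); ε·ε+αω+βω = 1·1+5·1+1·0 ≡ 0  ⇒  (a,b)_2 = +1.
Ram(30, -330) = {3, 11}; no ℚ_3-point on the conic.

[3, 11]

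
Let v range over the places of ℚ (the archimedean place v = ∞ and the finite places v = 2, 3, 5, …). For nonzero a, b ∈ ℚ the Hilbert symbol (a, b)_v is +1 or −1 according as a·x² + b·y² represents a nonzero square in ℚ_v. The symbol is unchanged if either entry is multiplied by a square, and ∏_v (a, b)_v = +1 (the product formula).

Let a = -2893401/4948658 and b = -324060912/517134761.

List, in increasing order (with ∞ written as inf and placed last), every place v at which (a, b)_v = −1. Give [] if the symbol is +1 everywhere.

[7, inf]

(a, b) ≡ (-2, -1463) mod (ℚ^×)²; places V = {2, 3, 7, 11, 13, 19, ∞}.
(a,b)_19: α=0, u≡4; β=-1, v≡2 (mod 19); (4|19)=+1, (2|19)=-1; sign (−1)^0·+1^-1·-1^0 = +1.
(a,b)_7: α=2, u≡3; β=3, v≡2 (mod 7); (3|7)=-1, (2|7)=+1; sign (−1)^0·-1^3·+1^2 = -1.
(a,b)_13: α=-2, u≡8; β=-2, v≡11 (mod 13); (8|13)=-1, (11|13)=-1; sign (−1)^0·-1^-2·-1^-2 = +1.
(a,b)_11: α=-4, u≡9; β=-5, v≡10 (mod 11); (9|11)=+1, (10|11)=-1; sign (−1)^0·+1^-5·-1^-4 = +1.
(a,b)_2: α=-1, β=4; u≡7, v≡1 (mod 8); ε(u)ε(v)=1·0, αω(v)=-1·0, βω(u)=4·0; sum ≡ 0  ⇒  +1.
(a,b)_3: α=10, u≡1; β=10, v≡1 (mod 3); (1|3)=+1, (1|3)=+1; sign (−1)^0·+1^10·+1^10 = +1.
(a,b)_∞: sgn(-2)=−, sgn(-1463)=−, so -1.
Ram(-2, -1463) = {7, ∞}; no ℚ_7-point on the conic.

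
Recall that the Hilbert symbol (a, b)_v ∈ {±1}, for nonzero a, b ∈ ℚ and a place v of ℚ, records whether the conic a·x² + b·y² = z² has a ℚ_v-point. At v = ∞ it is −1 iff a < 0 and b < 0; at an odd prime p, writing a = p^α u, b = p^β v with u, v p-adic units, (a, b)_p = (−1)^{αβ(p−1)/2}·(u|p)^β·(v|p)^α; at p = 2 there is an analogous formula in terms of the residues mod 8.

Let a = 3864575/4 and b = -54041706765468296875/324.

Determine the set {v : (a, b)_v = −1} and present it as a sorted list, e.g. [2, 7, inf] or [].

(a, b) ≡ (154583, -144739) mod (ℚ^×)²; places V = {2, 3, 5, 7, 11, 13, 23, 29, 31, 47, ∞}.
(a,b)_29: α=0, u≡16; β=1, v≡11 (mod 29); (16|29)=+1, (11|29)=-1; sign (−1)^0·+1^1·-1^0 = +1.
(a,b)_11: α=1, u≡10; β=2, v≡8 (mod 11); (10|11)=-1, (8|11)=-1; sign (−1)^0·-1^2·-1^1 = -1.
(a,b)_47: α=1, u≡29; β=2, v≡34 (mod 47); (29|47)=-1, (34|47)=+1; sign (−1)^0·-1^2·+1^1 = +1.
(a,b)_3: α=0, u≡2; β=-4, v≡2 (mod 3); (2|3)=-1, (2|3)=-1; sign (−1)^0·-1^-4·-1^0 = +1.
(a,b)_∞: sgn(154583)=+, sgn(-144739)=−, so +1.
(a,b)_7: α=0, u≡2; β=1, v≡2 (mod 7); (2|7)=+1, (2|7)=+1; sign (−1)^0·+1^1·+1^0 = +1.
(a,b)_23: α=1, u≡14; β=3, v≡3 (mod 23); (14|23)=-1, (3|23)=+1; sign (−1)^1·-1^3·+1^1 = +1.
(a,b)_31: α=0, u≡21; β=1, v≡13 (mod 31); (21|31)=-1, (13|31)=-1; sign (−1)^0·-1^1·-1^0 = -1.
(a,b)_13: α=1, u≡1; β=2, v≡9 (mod 13); (1|13)=+1, (9|13)=+1; sign (−1)^0·+1^2·+1^1 = +1.
(a,b)_2: α=-2, β=-2; u≡7, v≡5 (mod 8); ε(u)ε(v)=1·0, αω(v)=-2·1, βω(u)=-2·0; sum ≡ 0  ⇒  +1.
(a,b)_5: α=2, u≡2; β=6, v≡1 (mod 5); (2|5)=-1, (1|5)=+1; sign (−1)^0·-1^6·+1^2 = +1.
Ram(154583, -144739) = {11, 31}; no ℚ_11-point on the conic.

[11, 31]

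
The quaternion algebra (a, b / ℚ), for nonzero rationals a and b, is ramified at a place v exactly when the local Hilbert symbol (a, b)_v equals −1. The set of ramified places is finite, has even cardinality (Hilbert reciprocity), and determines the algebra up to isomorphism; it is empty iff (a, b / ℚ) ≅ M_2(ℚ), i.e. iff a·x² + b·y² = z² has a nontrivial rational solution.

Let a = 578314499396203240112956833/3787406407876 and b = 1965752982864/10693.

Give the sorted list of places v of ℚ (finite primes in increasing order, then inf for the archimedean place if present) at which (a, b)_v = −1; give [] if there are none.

[3, 37, 41, 43]

Mod squares: a ≡ 473, b ≡ 66731313. Check v ∈ {∞, 2, 3, 7, 11, 13, 17, 29, 31, 37, 41, 43}.
v=13: a=13^-2·(≡2), b=13^0·(≡3) mod 13; (2|13)=-1, (3|13)=+1; (−1)^{-2·0·6}·(-1)^0·(+1)^-2 = +1.
v=7: a=7^-2·(≡4), b=7^0·(≡5) mod 7; (4|7)=+1, (5|7)=-1; (−1)^{-2·0·3}·(+1)^0·(-1)^-2 = +1.
v=37: a=37^-2·(≡29), b=37^-1·(≡30) mod 37; (29|37)=-1, (30|37)=+1; (−1)^{-2·-1·18}·(-1)^-1·(+1)^-2 = -1.
v=3: a=3^14·(≡2), b=3^5·(≡1) mod 3; (2|3)=-1, (1|3)=+1; (−1)^{14·5·1}·(-1)^5·(+1)^14 = -1.
v=29: a=29^4·(≡23), b=29^2·(≡4) mod 29; (23|29)=+1, (4|29)=+1; (−1)^{4·2·14}·(+1)^2·(+1)^4 = +1.
v=∞: 473 > 0 and 66731313 > 0  ⇒  (a,b)_∞ = +1.
v=43: a=43^3·(≡21), b=43^1·(≡36) mod 43; (21|43)=+1, (36|43)=+1; (−1)^{3·1·21}·(+1)^1·(+1)^3 = -1.
v=11: a=11^3·(≡10), b=11^1·(≡4) mod 11; (10|11)=-1, (4|11)=+1; (−1)^{3·1·5}·(-1)^1·(+1)^3 = +1.
v=41: a=41^2·(≡17), b=41^1·(≡37) mod 41; (17|41)=-1, (37|41)=+1; (−1)^{2·1·20}·(-1)^1·(+1)^2 = -1.
v=2: v_2(a)=-2, v_2(b)=4; units ≡ 1, 1 (mod 8); ε·ε+αω+βω = 0·0+-2·0+4·0 ≡ 0  ⇒  (a,b)_2 = +1.
v=17: a=17^-4·(≡14), b=17^-2·(≡10) mod 17; (14|17)=-1, (10|17)=-1; (−1)^{-4·-2·8}·(-1)^-2·(-1)^-4 = +1.
v=31: a=31^2·(≡1), b=31^1·(≡28) mod 31; (1|31)=+1, (28|31)=+1; (−1)^{2·1·15}·(+1)^1·(+1)^2 = +1.
|Ram(473, 66731313)| = 4, even; anisotropic at {3, 37, 41, 43}.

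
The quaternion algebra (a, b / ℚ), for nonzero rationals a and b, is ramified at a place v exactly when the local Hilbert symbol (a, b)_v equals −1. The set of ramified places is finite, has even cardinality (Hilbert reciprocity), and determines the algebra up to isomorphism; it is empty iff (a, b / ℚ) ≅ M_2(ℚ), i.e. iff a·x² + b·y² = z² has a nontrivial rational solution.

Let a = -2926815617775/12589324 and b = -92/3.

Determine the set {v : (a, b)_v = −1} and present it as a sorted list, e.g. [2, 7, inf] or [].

(a, b) ≡ (-28101, -69) mod (ℚ^×)²; places V = {2, 3, 5, 7, 11, 17, 19, 23, 29, 31, 37, 41, ∞}.
(a,b)_23: α=0, u≡20; β=1, v≡14 (mod 23); (20|23)=-1, (14|23)=-1; sign (−1)^0·-1^1·-1^0 = -1.
(a,b)_19: α=-1, u≡12; β=0, v≡1 (mod 19); (12|19)=-1, (1|19)=+1; sign (−1)^0·-1^0·+1^-1 = +1.
(a,b)_7: α=2, u≡2; β=0, v≡2 (mod 7); (2|7)=+1, (2|7)=+1; sign (−1)^0·+1^0·+1^2 = +1.
(a,b)_31: α=2, u≡20; β=0, v≡21 (mod 31); (20|31)=+1, (21|31)=-1; sign (−1)^0·+1^0·-1^2 = +1.
(a,b)_5: α=2, u≡1; β=0, v≡1 (mod 5); (1|5)=+1, (1|5)=+1; sign (−1)^0·+1^0·+1^2 = +1.
(a,b)_29: α=1, u≡2; β=0, v≡8 (mod 29); (2|29)=-1, (8|29)=-1; sign (−1)^0·-1^0·-1^1 = -1.
(a,b)_17: α=1, u≡13; β=0, v≡9 (mod 17); (13|17)=+1, (9|17)=+1; sign (−1)^0·+1^0·+1^1 = +1.
(a,b)_2: α=-2, β=2; u≡3, v≡3 (mod 8); ε(u)ε(v)=1·1, αω(v)=-2·1, βω(u)=2·1; sum ≡ 1  ⇒  -1.
(a,b)_37: α=-2, u≡19; β=0, v≡31 (mod 37); (19|37)=-1, (31|37)=-1; sign (−1)^0·-1^0·-1^-2 = +1.
(a,b)_41: α=2, u≡36; β=0, v≡24 (mod 41); (36|41)=+1, (24|41)=-1; sign (−1)^0·+1^0·-1^2 = +1.
(a,b)_11: α=-2, u≡1; β=0, v≡6 (mod 11); (1|11)=+1, (6|11)=-1; sign (−1)^0·+1^0·-1^-2 = +1.
(a,b)_3: α=1, u≡2; β=-1, v≡1 (mod 3); (2|3)=-1, (1|3)=+1; sign (−1)^1·-1^-1·+1^1 = +1.
(a,b)_∞: sgn(-28101)=−, sgn(-69)=−, so -1.
Ram(-28101, -69) = {2, 23, 29, ∞}; no ℚ_2-point on the conic.

[2, 23, 29, inf]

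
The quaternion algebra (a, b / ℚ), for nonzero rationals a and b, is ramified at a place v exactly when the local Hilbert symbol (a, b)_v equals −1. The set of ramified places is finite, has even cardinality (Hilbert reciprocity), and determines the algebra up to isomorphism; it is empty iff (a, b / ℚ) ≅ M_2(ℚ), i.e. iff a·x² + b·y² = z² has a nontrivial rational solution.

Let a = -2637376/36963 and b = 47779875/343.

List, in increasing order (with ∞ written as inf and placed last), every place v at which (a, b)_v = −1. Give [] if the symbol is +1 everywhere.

[3, 5]

(a, b) ≡ (-3, 1365) mod (ℚ^×)²; places V = {2, 3, 5, 7, 11, 13, 29, 37, ∞}.
(a,b)_2: α=6, β=0; u≡5, v≡5 (mod 8); ε(u)ε(v)=0·0, αω(v)=6·1, βω(u)=0·1; sum ≡ 0  ⇒  +1.
(a,b)_29: α=2, u≡10; β=0, v≡18 (mod 29); (10|29)=-1, (18|29)=-1; sign (−1)^0·-1^0·-1^2 = +1.
(a,b)_13: α=0, u≡3; β=1, v≡3 (mod 13); (3|13)=+1, (3|13)=+1; sign (−1)^0·+1^1·+1^0 = +1.
(a,b)_7: α=2, u≡2; β=-3, v≡3 (mod 7); (2|7)=+1, (3|7)=-1; sign (−1)^0·+1^-3·-1^2 = +1.
(a,b)_11: α=0, u≡2; β=2, v≡4 (mod 11); (2|11)=-1, (4|11)=+1; sign (−1)^0·-1^2·+1^0 = +1.
(a,b)_3: α=-3, u≡2; β=5, v≡2 (mod 3); (2|3)=-1, (2|3)=-1; sign (−1)^1·-1^5·-1^-3 = -1.
(a,b)_37: α=-2, u≡9; β=0, v≡11 (mod 37); (9|37)=+1, (11|37)=+1; sign (−1)^0·+1^0·+1^-2 = +1.
(a,b)_∞: sgn(-3)=−, sgn(1365)=+, so +1.
(a,b)_5: α=0, u≡3; β=3, v≡3 (mod 5); (3|5)=-1, (3|5)=-1; sign (−1)^0·-1^3·-1^0 = -1.
(-3, 1365 / ℚ) ramifies at {3, 5}: a division algebra.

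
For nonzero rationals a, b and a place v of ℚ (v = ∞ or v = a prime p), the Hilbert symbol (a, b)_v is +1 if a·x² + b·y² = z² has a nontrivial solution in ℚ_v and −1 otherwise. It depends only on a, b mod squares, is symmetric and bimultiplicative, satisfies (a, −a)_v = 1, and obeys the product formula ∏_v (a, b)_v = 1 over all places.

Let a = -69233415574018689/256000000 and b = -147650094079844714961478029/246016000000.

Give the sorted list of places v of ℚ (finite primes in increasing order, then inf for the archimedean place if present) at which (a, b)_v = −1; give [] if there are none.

(a, b) ≡ (-4262289, -629) mod (ℚ^×)²; places V = {2, 3, 5, 7, 11, 17, 19, 31, 37, 43, 47, ∞}.
(a,b)_37: α=1, u≡21; β=1, v≡35 (mod 37); (21|37)=+1, (35|37)=-1; sign (−1)^0·+1^1·-1^1 = -1.
(a,b)_7: α=4, u≡2; β=4, v≡4 (mod 7); (2|7)=+1, (4|7)=+1; sign (−1)^0·+1^4·+1^4 = +1.
(a,b)_3: α=5, u≡1; β=8, v≡1 (mod 3); (1|3)=+1, (1|3)=+1; sign (−1)^0·+1^8·+1^5 = +1.
(a,b)_19: α=1, u≡14; β=2, v≡4 (mod 19); (14|19)=-1, (4|19)=+1; sign (−1)^0·-1^2·+1^1 = +1.
(a,b)_∞: sgn(-4262289)=−, sgn(-629)=−, so -1.
(a,b)_47: α=1, u≡10; β=2, v≡46 (mod 47); (10|47)=-1, (46|47)=-1; sign (−1)^0·-1^2·-1^1 = -1.
(a,b)_43: α=1, u≡17; β=2, v≡35 (mod 43); (17|43)=+1, (35|43)=+1; sign (−1)^0·+1^2·+1^1 = +1.
(a,b)_11: α=0, u≡6; β=2, v≡9 (mod 11); (6|11)=-1, (9|11)=+1; sign (−1)^0·-1^2·+1^0 = +1.
(a,b)_17: α=4, u≡4; β=5, v≡6 (mod 17); (4|17)=+1, (6|17)=-1; sign (−1)^0·+1^5·-1^4 = +1.
(a,b)_5: α=-6, u≡4; β=-6, v≡4 (mod 5); (4|5)=+1, (4|5)=+1; sign (−1)^0·+1^-6·+1^-6 = +1.
(a,b)_31: α=0, u≡7; β=-2, v≡11 (mod 31); (7|31)=+1, (11|31)=-1; sign (−1)^0·+1^-2·-1^0 = +1.
(a,b)_2: α=-14, β=-14; u≡7, v≡3 (mod 8); ε(u)ε(v)=1·1, αω(v)=-14·1, βω(u)=-14·0; sum ≡ 1  ⇒  -1.
Ram(-4262289, -629) = {2, 37, 47, ∞}; no ℚ_2-point on the conic.

[2, 37, 47, inf]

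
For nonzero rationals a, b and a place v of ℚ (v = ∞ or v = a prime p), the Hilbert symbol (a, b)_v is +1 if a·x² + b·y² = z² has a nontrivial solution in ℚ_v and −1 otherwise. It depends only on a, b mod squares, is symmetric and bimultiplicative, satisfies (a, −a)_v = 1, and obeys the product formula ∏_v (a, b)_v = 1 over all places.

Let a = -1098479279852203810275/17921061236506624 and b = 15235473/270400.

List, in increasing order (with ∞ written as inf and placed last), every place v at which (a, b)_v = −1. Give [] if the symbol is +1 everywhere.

(a, b) ≡ (-11, 57) mod (ℚ^×)²; places V = {2, 3, 5, 7, 11, 13, 19, 23, 29, 37, 47, ∞}.
(a,b)_13: α=2, u≡2; β=-2, v≡6 (mod 13); (2|13)=-1, (6|13)=-1; sign (−1)^0·-1^-2·-1^2 = +1.
(a,b)_11: α=3, u≡8; β=2, v≡2 (mod 11); (8|11)=-1, (2|11)=-1; sign (−1)^0·-1^2·-1^3 = -1.
(a,b)_7: α=-4, u≡5; β=0, v≡2 (mod 7); (5|7)=-1, (2|7)=+1; sign (−1)^0·-1^0·+1^-4 = +1.
(a,b)_∞: sgn(-11)=−, sgn(57)=+, so +1.
(a,b)_37: α=2, u≡27; β=0, v≡5 (mod 37); (27|37)=+1, (5|37)=-1; sign (−1)^0·+1^0·-1^2 = +1.
(a,b)_19: α=2, u≡3; β=1, v≡13 (mod 19); (3|19)=-1, (13|19)=-1; sign (−1)^0·-1^1·-1^2 = -1.
(a,b)_47: α=4, u≡14; β=2, v≡30 (mod 47); (14|47)=+1, (30|47)=-1; sign (−1)^0·+1^2·-1^4 = +1.
(a,b)_2: α=-24, β=-6; u≡5, v≡1 (mod 8); ε(u)ε(v)=0·0, αω(v)=-24·0, βω(u)=-6·1; sum ≡ 0  ⇒  +1.
(a,b)_3: α=4, u≡1; β=1, v≡1 (mod 3); (1|3)=+1, (1|3)=+1; sign (−1)^0·+1^1·+1^4 = +1.
(a,b)_23: α=-2, u≡1; β=0, v≡17 (mod 23); (1|23)=+1, (17|23)=-1; sign (−1)^0·+1^0·-1^-2 = +1.
(a,b)_5: α=2, u≡1; β=-2, v≡3 (mod 5); (1|5)=+1, (3|5)=-1; sign (−1)^0·+1^-2·-1^2 = +1.
(a,b)_29: α=-2, u≡3; β=0, v≡1 (mod 29); (3|29)=-1, (1|29)=+1; sign (−1)^0·-1^0·+1^-2 = +1.
(-11, 57 / ℚ) ramifies at {11, 19}: a division algebra.

[11, 19]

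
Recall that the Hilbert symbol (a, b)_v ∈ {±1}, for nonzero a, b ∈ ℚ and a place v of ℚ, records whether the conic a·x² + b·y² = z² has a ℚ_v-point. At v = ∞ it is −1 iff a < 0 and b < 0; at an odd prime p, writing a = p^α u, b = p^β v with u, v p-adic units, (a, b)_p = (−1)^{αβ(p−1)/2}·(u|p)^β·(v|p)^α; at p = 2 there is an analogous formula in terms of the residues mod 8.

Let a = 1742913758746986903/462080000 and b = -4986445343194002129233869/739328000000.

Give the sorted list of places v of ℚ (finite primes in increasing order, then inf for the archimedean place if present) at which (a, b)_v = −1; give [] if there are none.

Mod squares: a ≡ 7854, b ≡ -2618. Check v ∈ {∞, 2, 3, 5, 7, 11, 17, 19, 47}.
v=47: a=47^4·(≡30), b=47^6·(≡36) mod 47; (30|47)=-1, (36|47)=+1; (−1)^{4·6·23}·(-1)^6·(+1)^4 = +1.
v=5: a=5^-4·(≡1), b=5^-6·(≡3) mod 5; (1|5)=+1, (3|5)=-1; (−1)^{-4·-6·2}·(+1)^-6·(-1)^-4 = +1.
v=∞: 7854 > 0 and -2618 < 0  ⇒  (a,b)_∞ = +1.
v=3: a=3^3·(≡2), b=3^0·(≡1) mod 3; (2|3)=-1, (1|3)=+1; (−1)^{3·0·1}·(-1)^0·(+1)^3 = +1.
v=19: a=19^-2·(≡5), b=19^-2·(≡9) mod 19; (5|19)=+1, (9|19)=+1; (−1)^{-2·-2·9}·(+1)^-2·(+1)^-2 = +1.
v=7: a=7^1·(≡1), b=7^1·(≡4) mod 7; (1|7)=+1, (4|7)=+1; (−1)^{1·1·3}·(+1)^1·(+1)^1 = -1.
v=2: v_2(a)=-11, v_2(b)=-17; units ≡ 7, 3 (mod 8); ε·ε+αω+βω = 1·1+-11·1+-17·0 ≡ 0  ⇒  (a,b)_2 = +1.
v=11: a=11^3·(≡10), b=11^5·(≡9) mod 11; (10|11)=-1, (9|11)=+1; (−1)^{3·5·5}·(-1)^5·(+1)^3 = +1.
v=17: a=17^5·(≡14), b=17^7·(≡15) mod 17; (14|17)=-1, (15|17)=+1; (−1)^{5·7·8}·(-1)^7·(+1)^5 = -1.
(7854, -2618 / ℚ) ramifies at {7, 17}: a division algebra.

[7, 17]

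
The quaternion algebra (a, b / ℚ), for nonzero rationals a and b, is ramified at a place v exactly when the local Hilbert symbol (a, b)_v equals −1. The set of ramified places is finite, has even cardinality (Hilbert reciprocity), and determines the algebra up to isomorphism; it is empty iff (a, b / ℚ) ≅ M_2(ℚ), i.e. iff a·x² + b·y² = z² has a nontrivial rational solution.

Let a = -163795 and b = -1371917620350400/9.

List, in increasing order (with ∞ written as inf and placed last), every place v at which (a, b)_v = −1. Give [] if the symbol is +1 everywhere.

[47, inf]

(a, b) ≡ (-163795, -799) mod (ℚ^×)²; places V = {2, 3, 5, 17, 41, 47, ∞}.
(a,b)_47: α=1, u≡40; β=3, v≡35 (mod 47); (40|47)=-1, (35|47)=-1; sign (−1)^1·-1^3·-1^1 = -1.
(a,b)_17: α=1, u≡4; β=3, v≡15 (mod 17); (4|17)=+1, (15|17)=+1; sign (−1)^0·+1^3·+1^1 = +1.
(a,b)_∞: sgn(-163795)=−, sgn(-799)=−, so -1.
(a,b)_5: α=1, u≡1; β=2, v≡1 (mod 5); (1|5)=+1, (1|5)=+1; sign (−1)^0·+1^2·+1^1 = +1.
(a,b)_2: α=0, β=6; u≡5, v≡1 (mod 8); ε(u)ε(v)=0·0, αω(v)=0·0, βω(u)=6·1; sum ≡ 0  ⇒  +1.
(a,b)_41: α=1, u≡23; β=2, v≡4 (mod 41); (23|41)=+1, (4|41)=+1; sign (−1)^0·+1^2·+1^1 = +1.
(a,b)_3: α=0, u≡2; β=-2, v≡2 (mod 3); (2|3)=-1, (2|3)=-1; sign (−1)^0·-1^-2·-1^0 = +1.
Ram(-163795, -799) = {47, ∞}; no ℚ_47-point on the conic.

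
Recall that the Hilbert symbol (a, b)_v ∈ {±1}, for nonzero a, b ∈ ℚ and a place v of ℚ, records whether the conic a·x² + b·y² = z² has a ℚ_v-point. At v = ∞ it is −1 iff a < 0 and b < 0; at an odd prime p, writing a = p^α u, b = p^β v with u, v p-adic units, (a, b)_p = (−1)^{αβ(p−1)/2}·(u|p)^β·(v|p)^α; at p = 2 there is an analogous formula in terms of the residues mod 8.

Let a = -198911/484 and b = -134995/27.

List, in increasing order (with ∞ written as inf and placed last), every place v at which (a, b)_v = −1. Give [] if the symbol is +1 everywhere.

Mod squares: a ≡ -551, b ≡ -8265. Check v ∈ {∞, 2, 3, 5, 7, 11, 19, 29}.
v=11: a=11^-2·(≡6), b=11^0·(≡6) mod 11; (6|11)=-1, (6|11)=-1; (−1)^{-2·0·5}·(-1)^0·(-1)^-2 = +1.
v=2: v_2(a)=-2, v_2(b)=0; units ≡ 1, 7 (mod 8); ε·ε+αω+βω = 0·1+-2·0+0·0 ≡ 0  ⇒  (a,b)_2 = +1.
v=3: a=3^0·(≡1), b=3^-3·(≡2) mod 3; (1|3)=+1, (2|3)=-1; (−1)^{0·-3·1}·(+1)^-3·(-1)^0 = +1.
v=∞: -551 < 0 and -8265 < 0  ⇒  (a,b)_∞ = -1.
v=29: a=29^1·(≡21), b=29^1·(≡22) mod 29; (21|29)=-1, (22|29)=+1; (−1)^{1·1·14}·(-1)^1·(+1)^1 = -1.
v=7: a=7^0·(≡1), b=7^2·(≡4) mod 7; (1|7)=+1, (4|7)=+1; (−1)^{0·2·3}·(+1)^2·(+1)^0 = +1.
v=5: a=5^0·(≡1), b=5^1·(≡3) mod 5; (1|5)=+1, (3|5)=-1; (−1)^{0·1·2}·(+1)^1·(-1)^0 = +1.
v=19: a=19^3·(≡1), b=19^1·(≡12) mod 19; (1|19)=+1, (12|19)=-1; (−1)^{3·1·9}·(+1)^1·(-1)^3 = +1.
Ram(-551, -8265) = {29, ∞}; no ℚ_29-point on the conic.

[29, inf]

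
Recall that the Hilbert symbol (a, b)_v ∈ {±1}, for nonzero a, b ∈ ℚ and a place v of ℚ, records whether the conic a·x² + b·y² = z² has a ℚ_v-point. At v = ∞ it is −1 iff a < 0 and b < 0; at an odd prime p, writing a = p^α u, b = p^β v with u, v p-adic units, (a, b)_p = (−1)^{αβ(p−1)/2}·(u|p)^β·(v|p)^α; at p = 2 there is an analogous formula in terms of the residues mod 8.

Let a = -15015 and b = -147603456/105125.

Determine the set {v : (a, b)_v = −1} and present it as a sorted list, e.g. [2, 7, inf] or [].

[3, 5, 11, inf]

Mod squares: a ≡ -15015, b ≡ -5005. Check v ∈ {∞, 2, 3, 5, 7, 11, 13, 29}.
v=∞: -15015 < 0 and -5005 < 0  ⇒  (a,b)_∞ = -1.
v=2: v_2(a)=0, v_2(b)=14; units ≡ 1, 3 (mod 8); ε·ε+αω+βω = 0·1+0·1+14·0 ≡ 0  ⇒  (a,b)_2 = +1.
v=3: a=3^1·(≡2), b=3^2·(≡2) mod 3; (2|3)=-1, (2|3)=-1; (−1)^{1·2·1}·(-1)^2·(-1)^1 = -1.
v=11: a=11^1·(≡10), b=11^1·(≡7) mod 11; (10|11)=-1, (7|11)=-1; (−1)^{1·1·5}·(-1)^1·(-1)^1 = -1.
v=5: a=5^1·(≡2), b=5^-3·(≡4) mod 5; (2|5)=-1, (4|5)=+1; (−1)^{1·-3·2}·(-1)^-3·(+1)^1 = -1.
v=7: a=7^1·(≡4), b=7^1·(≡3) mod 7; (4|7)=+1, (3|7)=-1; (−1)^{1·1·3}·(+1)^1·(-1)^1 = +1.
v=13: a=13^1·(≡2), b=13^1·(≡7) mod 13; (2|13)=-1, (7|13)=-1; (−1)^{1·1·6}·(-1)^1·(-1)^1 = +1.
v=29: a=29^0·(≡7), b=29^-2·(≡15) mod 29; (7|29)=+1, (15|29)=-1; (−1)^{0·-2·14}·(+1)^-2·(-1)^0 = +1.
Ram(-15015, -5005) = {3, 5, 11, ∞}; no ℚ_3-point on the conic.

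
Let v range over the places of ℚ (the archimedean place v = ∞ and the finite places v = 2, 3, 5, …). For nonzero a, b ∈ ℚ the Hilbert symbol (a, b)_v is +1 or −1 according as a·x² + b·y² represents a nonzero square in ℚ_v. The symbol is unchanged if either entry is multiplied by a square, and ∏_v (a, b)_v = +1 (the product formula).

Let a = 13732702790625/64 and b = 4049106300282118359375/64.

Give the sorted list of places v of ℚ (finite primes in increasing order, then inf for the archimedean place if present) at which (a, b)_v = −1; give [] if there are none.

[5, 23]

Mod squares: a ≡ 10465, b ≡ 23. Check v ∈ {∞, 2, 3, 5, 7, 13, 23}.
v=7: a=7^3·(≡2), b=7^6·(≡1) mod 7; (2|7)=+1, (1|7)=+1; (−1)^{3·6·3}·(+1)^6·(+1)^3 = +1.
v=23: a=23^3·(≡6), b=23^5·(≡4) mod 23; (6|23)=+1, (4|23)=+1; (−1)^{3·5·11}·(+1)^5·(+1)^3 = -1.
v=2: v_2(a)=-6, v_2(b)=-6; units ≡ 1, 7 (mod 8); ε·ε+αω+βω = 0·1+-6·0+-6·0 ≡ 0  ⇒  (a,b)_2 = +1.
v=3: a=3^4·(≡1), b=3^4·(≡2) mod 3; (1|3)=+1, (2|3)=-1; (−1)^{4·4·1}·(+1)^4·(-1)^4 = +1.
v=∞: 10465 > 0 and 23 > 0  ⇒  (a,b)_∞ = +1.
v=5: a=5^5·(≡2), b=5^8·(≡2) mod 5; (2|5)=-1, (2|5)=-1; (−1)^{5·8·2}·(-1)^8·(-1)^5 = -1.
v=13: a=13^1·(≡10), b=13^2·(≡12) mod 13; (10|13)=+1, (12|13)=+1; (−1)^{1·2·6}·(+1)^2·(+1)^1 = +1.
(10465, 23 / ℚ) ramifies at {5, 23}: a division algebra.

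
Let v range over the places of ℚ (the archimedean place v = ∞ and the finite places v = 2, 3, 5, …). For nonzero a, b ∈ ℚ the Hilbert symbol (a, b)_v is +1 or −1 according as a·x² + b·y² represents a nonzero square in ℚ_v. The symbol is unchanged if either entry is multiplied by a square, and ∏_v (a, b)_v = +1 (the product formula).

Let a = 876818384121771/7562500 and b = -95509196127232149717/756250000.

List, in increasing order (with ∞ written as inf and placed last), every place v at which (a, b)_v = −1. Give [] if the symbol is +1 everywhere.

(a, b) ≡ (8211, -2028117) mod (ℚ^×)²; places V = {2, 3, 5, 7, 11, 13, 17, 19, 23, ∞}.
(a,b)_3: α=7, u≡1; β=9, v≡2 (mod 3); (1|3)=+1, (2|3)=-1; sign (−1)^1·+1^9·-1^7 = +1.
(a,b)_23: α=1, u≡2; β=1, v≡6 (mod 23); (2|23)=+1, (6|23)=+1; sign (−1)^1·+1^1·+1^1 = -1.
(a,b)_19: α=2, u≡8; β=3, v≡8 (mod 19); (8|19)=-1, (8|19)=-1; sign (−1)^0·-1^3·-1^2 = -1.
(a,b)_13: α=2, u≡7; β=3, v≡9 (mod 13); (7|13)=-1, (9|13)=+1; sign (−1)^0·-1^3·+1^2 = -1.
(a,b)_7: α=5, u≡2; β=7, v≡3 (mod 7); (2|7)=+1, (3|7)=-1; sign (−1)^1·+1^7·-1^5 = +1.
(a,b)_∞: sgn(8211)=+, sgn(-2028117)=−, so +1.
(a,b)_2: α=-2, β=-4; u≡3, v≡3 (mod 8); ε(u)ε(v)=1·1, αω(v)=-2·1, βω(u)=-4·1; sum ≡ 1  ⇒  -1.
(a,b)_17: α=1, u≡14; β=1, v≡5 (mod 17); (14|17)=-1, (5|17)=-1; sign (−1)^0·-1^1·-1^1 = +1.
(a,b)_5: α=-6, u≡4; β=-8, v≡3 (mod 5); (4|5)=+1, (3|5)=-1; sign (−1)^0·+1^-8·-1^-6 = +1.
(a,b)_11: α=-2, u≡4; β=-2, v≡2 (mod 11); (4|11)=+1, (2|11)=-1; sign (−1)^0·+1^-2·-1^-2 = +1.
Ram(8211, -2028117) = {2, 13, 19, 23}; no ℚ_2-point on the conic.

[2, 13, 19, 23]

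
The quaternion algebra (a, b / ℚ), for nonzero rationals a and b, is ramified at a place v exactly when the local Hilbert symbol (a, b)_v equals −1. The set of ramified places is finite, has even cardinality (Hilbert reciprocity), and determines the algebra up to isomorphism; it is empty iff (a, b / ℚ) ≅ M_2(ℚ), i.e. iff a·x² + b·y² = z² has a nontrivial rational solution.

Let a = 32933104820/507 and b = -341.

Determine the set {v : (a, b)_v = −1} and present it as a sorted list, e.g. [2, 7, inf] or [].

[2, 31]

(a, b) ≡ (15, -341) mod (ℚ^×)²; places V = {2, 3, 5, 7, 11, 13, 17, 31, ∞}.
(a,b)_∞: sgn(15)=+, sgn(-341)=−, so +1.
(a,b)_3: α=-1, u≡2; β=0, v≡1 (mod 3); (2|3)=-1, (1|3)=+1; sign (−1)^0·-1^0·+1^-1 = +1.
(a,b)_17: α=2, u≡2; β=0, v≡16 (mod 17); (2|17)=+1, (16|17)=+1; sign (−1)^0·+1^0·+1^2 = +1.
(a,b)_13: α=-2, u≡6; β=0, v≡10 (mod 13); (6|13)=-1, (10|13)=+1; sign (−1)^0·-1^0·+1^-2 = +1.
(a,b)_7: α=2, u≡2; β=0, v≡2 (mod 7); (2|7)=+1, (2|7)=+1; sign (−1)^0·+1^0·+1^2 = +1.
(a,b)_31: α=2, u≡13; β=1, v≡20 (mod 31); (13|31)=-1, (20|31)=+1; sign (−1)^0·-1^1·+1^2 = -1.
(a,b)_5: α=1, u≡2; β=0, v≡4 (mod 5); (2|5)=-1, (4|5)=+1; sign (−1)^0·-1^0·+1^1 = +1.
(a,b)_11: α=2, u≡1; β=1, v≡2 (mod 11); (1|11)=+1, (2|11)=-1; sign (−1)^0·+1^1·-1^2 = +1.
(a,b)_2: α=2, β=0; u≡7, v≡3 (mod 8); ε(u)ε(v)=1·1, αω(v)=2·1, βω(u)=0·0; sum ≡ 1  ⇒  -1.
Ram(15, -341) = {2, 31}; no ℚ_2-point on the conic.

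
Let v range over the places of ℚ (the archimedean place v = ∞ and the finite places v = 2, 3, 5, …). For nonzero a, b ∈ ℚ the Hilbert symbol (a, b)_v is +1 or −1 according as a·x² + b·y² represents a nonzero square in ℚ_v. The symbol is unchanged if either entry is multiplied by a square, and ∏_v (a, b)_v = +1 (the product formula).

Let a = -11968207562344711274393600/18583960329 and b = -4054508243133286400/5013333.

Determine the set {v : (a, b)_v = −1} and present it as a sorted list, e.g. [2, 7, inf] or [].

[13, inf]

Mod squares: a ≡ -551, b ≡ -1143818. Check v ∈ {∞, 2, 3, 5, 7, 11, 13, 17, 19, 23, 29, 37, 41}.
v=41: a=41^2·(≡31), b=41^1·(≡37) mod 41; (31|41)=+1, (37|41)=+1; (−1)^{2·1·20}·(+1)^1·(+1)^2 = +1.
v=29: a=29^5·(≡18), b=29^3·(≡15) mod 29; (18|29)=-1, (15|29)=-1; (−1)^{5·3·14}·(-1)^3·(-1)^5 = +1.
v=11: a=11^-2·(≡2), b=11^2·(≡2) mod 11; (2|11)=-1, (2|11)=-1; (−1)^{-2·2·5}·(-1)^2·(-1)^-2 = +1.
v=3: a=3^-12·(≡1), b=3^-6·(≡1) mod 3; (1|3)=+1, (1|3)=+1; (−1)^{-12·-6·1}·(+1)^-6·(+1)^-12 = +1.
v=17: a=17^-2·(≡6), b=17^0·(≡11) mod 17; (6|17)=-1, (11|17)=-1; (−1)^{-2·0·8}·(-1)^0·(-1)^-2 = +1.
v=2: v_2(a)=12, v_2(b)=11; units ≡ 1, 3 (mod 8); ε·ε+αω+βω = 0·1+12·1+11·0 ≡ 0  ⇒  (a,b)_2 = +1.
v=23: a=23^0·(≡1), b=23^-2·(≡9) mod 23; (1|23)=+1, (9|23)=+1; (−1)^{0·-2·11}·(+1)^-2·(+1)^0 = +1.
v=5: a=5^2·(≡4), b=5^2·(≡3) mod 5; (4|5)=+1, (3|5)=-1; (−1)^{2·2·2}·(+1)^2·(-1)^2 = +1.
v=13: a=13^0·(≡11), b=13^-1·(≡5) mod 13; (11|13)=-1, (5|13)=-1; (−1)^{0·-1·6}·(-1)^-1·(-1)^0 = -1.
v=7: a=7^0·(≡2), b=7^2·(≡6) mod 7; (2|7)=+1, (6|7)=-1; (−1)^{0·2·3}·(+1)^2·(-1)^0 = +1.
v=19: a=19^5·(≡1), b=19^2·(≡4) mod 19; (1|19)=+1, (4|19)=+1; (−1)^{5·2·9}·(+1)^2·(+1)^5 = +1.
v=∞: -551 < 0 and -1143818 < 0  ⇒  (a,b)_∞ = -1.
v=37: a=37^2·(≡25), b=37^1·(≡24) mod 37; (25|37)=+1, (24|37)=-1; (−1)^{2·1·18}·(+1)^1·(-1)^2 = +1.
Ram(-551, -1143818) = {13, ∞}; no ℚ_13-point on the conic.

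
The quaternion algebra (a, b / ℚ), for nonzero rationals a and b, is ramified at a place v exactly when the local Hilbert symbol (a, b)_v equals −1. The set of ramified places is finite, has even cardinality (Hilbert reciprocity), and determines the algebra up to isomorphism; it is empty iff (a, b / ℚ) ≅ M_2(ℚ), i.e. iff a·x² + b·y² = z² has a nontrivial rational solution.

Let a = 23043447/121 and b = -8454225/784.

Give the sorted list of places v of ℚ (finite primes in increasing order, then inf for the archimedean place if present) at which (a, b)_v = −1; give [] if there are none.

[2, 3, 19, 29]

Mod squares: a ≡ 284487, b ≡ -2001. Check v ∈ {∞, 2, 3, 5, 7, 11, 13, 19, 23, 29, 31}.
v=19: a=19^1·(≡17), b=19^0·(≡3) mod 19; (17|19)=+1, (3|19)=-1; (−1)^{1·0·9}·(+1)^0·(-1)^1 = -1.
v=5: a=5^0·(≡2), b=5^2·(≡4) mod 5; (2|5)=-1, (4|5)=+1; (−1)^{0·2·2}·(-1)^2·(+1)^0 = +1.
v=29: a=29^0·(≡21), b=29^1·(≡12) mod 29; (21|29)=-1, (12|29)=-1; (−1)^{0·1·14}·(-1)^1·(-1)^0 = -1.
v=2: v_2(a)=0, v_2(b)=-4; units ≡ 7, 7 (mod 8); ε·ε+αω+βω = 1·1+0·0+-4·0 ≡ 1  ⇒  (a,b)_2 = -1.
v=7: a=7^1·(≡5), b=7^-2·(≡2) mod 7; (5|7)=-1, (2|7)=+1; (−1)^{1·-2·3}·(-1)^-2·(+1)^1 = +1.
v=31: a=31^1·(≡4), b=31^0·(≡14) mod 31; (4|31)=+1, (14|31)=+1; (−1)^{1·0·15}·(+1)^0·(+1)^1 = +1.
v=3: a=3^5·(≡2), b=3^1·(≡2) mod 3; (2|3)=-1, (2|3)=-1; (−1)^{5·1·1}·(-1)^1·(-1)^5 = -1.
v=13: a=13^0·(≡6), b=13^2·(≡3) mod 13; (6|13)=-1, (3|13)=+1; (−1)^{0·2·6}·(-1)^2·(+1)^0 = +1.
v=11: a=11^-2·(≡9), b=11^0·(≡4) mod 11; (9|11)=+1, (4|11)=+1; (−1)^{-2·0·5}·(+1)^0·(+1)^-2 = +1.
v=23: a=23^1·(≡13), b=23^1·(≡17) mod 23; (13|23)=+1, (17|23)=-1; (−1)^{1·1·11}·(+1)^1·(-1)^1 = +1.
v=∞: 284487 > 0 and -2001 < 0  ⇒  (a,b)_∞ = +1.
(284487, -2001 / ℚ) ramifies at {2, 3, 19, 29}: a division algebra.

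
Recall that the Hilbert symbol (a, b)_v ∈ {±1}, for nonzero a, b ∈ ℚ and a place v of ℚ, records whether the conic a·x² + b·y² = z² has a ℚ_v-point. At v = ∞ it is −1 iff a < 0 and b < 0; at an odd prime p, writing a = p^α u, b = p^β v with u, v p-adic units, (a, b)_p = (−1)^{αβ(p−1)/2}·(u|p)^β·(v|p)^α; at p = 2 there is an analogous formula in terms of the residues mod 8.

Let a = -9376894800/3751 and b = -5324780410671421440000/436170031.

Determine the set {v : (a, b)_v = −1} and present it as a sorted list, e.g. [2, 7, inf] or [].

Mod squares: a ≡ -1647867, b ≡ -1209. Check v ∈ {∞, 2, 3, 5, 7, 11, 13, 19, 29, 31, 47}.
v=2: v_2(a)=4, v_2(b)=14; units ≡ 5, 7 (mod 8); ε·ε+αω+βω = 0·1+4·0+14·1 ≡ 0  ⇒  (a,b)_2 = +1.
v=11: a=11^-2·(≡10), b=11^-4·(≡5) mod 11; (10|11)=-1, (5|11)=+1; (−1)^{-2·-4·5}·(-1)^-4·(+1)^-2 = +1.
v=19: a=19^0·(≡12), b=19^2·(≡6) mod 19; (12|19)=-1, (6|19)=+1; (−1)^{0·2·9}·(-1)^2·(+1)^0 = +1.
v=7: a=7^2·(≡5), b=7^0·(≡2) mod 7; (5|7)=-1, (2|7)=+1; (−1)^{2·0·3}·(-1)^0·(+1)^2 = +1.
v=29: a=29^1·(≡10), b=29^2·(≡20) mod 29; (10|29)=-1, (20|29)=+1; (−1)^{1·2·14}·(-1)^2·(+1)^1 = +1.
v=∞: -1647867 < 0 and -1209 < 0  ⇒  (a,b)_∞ = -1.
v=47: a=47^1·(≡3), b=47^4·(≡43) mod 47; (3|47)=+1, (43|47)=-1; (−1)^{1·4·23}·(+1)^4·(-1)^1 = -1.
v=13: a=13^1·(≡10), b=13^1·(≡11) mod 13; (10|13)=+1, (11|13)=-1; (−1)^{1·1·6}·(+1)^1·(-1)^1 = -1.
v=5: a=5^2·(≡3), b=5^4·(≡1) mod 5; (3|5)=-1, (1|5)=+1; (−1)^{2·4·2}·(-1)^4·(+1)^2 = +1.
v=31: a=31^-1·(≡25), b=31^-3·(≡24) mod 31; (25|31)=+1, (24|31)=-1; (−1)^{-1·-3·15}·(+1)^-3·(-1)^-1 = +1.
v=3: a=3^3·(≡2), b=3^3·(≡2) mod 3; (2|3)=-1, (2|3)=-1; (−1)^{3·3·1}·(-1)^3·(-1)^3 = -1.
|Ram(-1647867, -1209)| = 4, even; anisotropic at {3, 13, 47, ∞}.

[3, 13, 47, inf]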